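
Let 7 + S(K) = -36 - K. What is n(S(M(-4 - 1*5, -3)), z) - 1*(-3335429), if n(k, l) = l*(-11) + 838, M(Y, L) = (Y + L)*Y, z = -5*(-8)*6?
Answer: 3333627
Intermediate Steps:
z = 240 (z = 40*6 = 240)
M(Y, L) = Y*(L + Y) (M(Y, L) = (L + Y)*Y = Y*(L + Y))
S(K) = -43 - K (S(K) = -7 + (-36 - K) = -43 - K)
n(k, l) = 838 - 11*l (n(k, l) = -11*l + 838 = 838 - 11*l)
n(S(M(-4 - 1*5, -3)), z) - 1*(-3335429) = (838 - 11*240) - 1*(-3335429) = (838 - 2640) + 3335429 = -1802 + 3335429 = 3333627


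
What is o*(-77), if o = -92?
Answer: 7084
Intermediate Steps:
o*(-77) = -92*(-77) = 7084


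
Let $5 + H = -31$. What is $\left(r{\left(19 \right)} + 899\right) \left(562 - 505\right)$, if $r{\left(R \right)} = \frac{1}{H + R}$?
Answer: $\frac{871074}{17} \approx 51240.0$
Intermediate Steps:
$H = -36$ ($H = -5 - 31 = -36$)
$r{\left(R \right)} = \frac{1}{-36 + R}$
$\left(r{\left(19 \right)} + 899\right) \left(562 - 505\right) = \left(\frac{1}{-36 + 19} + 899\right) \left(562 - 505\right) = \left(\frac{1}{-17} + 899\right) 57 = \left(- \frac{1}{17} + 899\right) 57 = \frac{15282}{17} \cdot 57 = \frac{871074}{17}$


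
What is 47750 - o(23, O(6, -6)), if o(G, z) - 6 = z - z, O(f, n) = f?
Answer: 47744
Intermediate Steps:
o(G, z) = 6 (o(G, z) = 6 + (z - z) = 6 + 0 = 6)
47750 - o(23, O(6, -6)) = 47750 - 1*6 = 47750 - 6 = 47744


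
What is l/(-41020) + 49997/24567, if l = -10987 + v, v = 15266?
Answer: 1945754747/1007738340 ≈ 1.9308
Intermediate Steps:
l = 4279 (l = -10987 + 15266 = 4279)
l/(-41020) + 49997/24567 = 4279/(-41020) + 49997/24567 = 4279*(-1/41020) + 49997*(1/24567) = -4279/41020 + 49997/24567 = 1945754747/1007738340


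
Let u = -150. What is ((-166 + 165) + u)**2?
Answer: 22801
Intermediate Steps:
((-166 + 165) + u)**2 = ((-166 + 165) - 150)**2 = (-1 - 150)**2 = (-151)**2 = 22801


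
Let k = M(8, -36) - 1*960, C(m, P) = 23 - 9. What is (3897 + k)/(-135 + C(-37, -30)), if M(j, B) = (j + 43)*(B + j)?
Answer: -1509/121 ≈ -12.471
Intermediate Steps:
M(j, B) = (43 + j)*(B + j)
C(m, P) = 14
k = -2388 (k = (8² + 43*(-36) + 43*8 - 36*8) - 1*960 = (64 - 1548 + 344 - 288) - 960 = -1428 - 960 = -2388)
(3897 + k)/(-135 + C(-37, -30)) = (3897 - 2388)/(-135 + 14) = 1509/(-121) = 1509*(-1/121) = -1509/121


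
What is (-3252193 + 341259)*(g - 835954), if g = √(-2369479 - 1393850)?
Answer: 2433406921036 - 2910934*I*√3763329 ≈ 2.4334e+12 - 5.647e+9*I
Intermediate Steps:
g = I*√3763329 (g = √(-3763329) = I*√3763329 ≈ 1939.9*I)
(-3252193 + 341259)*(g - 835954) = (-3252193 + 341259)*(I*√3763329 - 835954) = -2910934*(-835954 + I*√3763329) = 2433406921036 - 2910934*I*√3763329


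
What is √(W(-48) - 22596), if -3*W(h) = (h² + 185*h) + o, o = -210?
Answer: I*√20334 ≈ 142.6*I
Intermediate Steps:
W(h) = 70 - 185*h/3 - h²/3 (W(h) = -((h² + 185*h) - 210)/3 = -(-210 + h² + 185*h)/3 = 70 - 185*h/3 - h²/3)
√(W(-48) - 22596) = √((70 - 185/3*(-48) - ⅓*(-48)²) - 22596) = √((70 + 2960 - ⅓*2304) - 22596) = √((70 + 2960 - 768) - 22596) = √(2262 - 22596) = √(-20334) = I*√20334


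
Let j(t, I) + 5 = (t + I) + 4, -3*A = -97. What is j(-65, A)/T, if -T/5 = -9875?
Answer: -101/148125 ≈ -0.00068186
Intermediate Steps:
T = 49375 (T = -5*(-9875) = 49375)
A = 97/3 (A = -⅓*(-97) = 97/3 ≈ 32.333)
j(t, I) = -1 + I + t (j(t, I) = -5 + ((t + I) + 4) = -5 + ((I + t) + 4) = -5 + (4 + I + t) = -1 + I + t)
j(-65, A)/T = (-1 + 97/3 - 65)/49375 = -101/3*1/49375 = -101/148125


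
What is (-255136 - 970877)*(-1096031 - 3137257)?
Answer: 5190066120744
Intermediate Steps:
(-255136 - 970877)*(-1096031 - 3137257) = -1226013*(-4233288) = 5190066120744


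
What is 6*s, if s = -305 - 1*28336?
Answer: -171846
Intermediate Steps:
s = -28641 (s = -305 - 28336 = -28641)
6*s = 6*(-28641) = -171846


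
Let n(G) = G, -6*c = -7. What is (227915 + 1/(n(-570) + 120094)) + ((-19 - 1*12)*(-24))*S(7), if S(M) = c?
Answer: 27345059293/119524 ≈ 2.2878e+5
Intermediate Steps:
c = 7/6 (c = -⅙*(-7) = 7/6 ≈ 1.1667)
S(M) = 7/6
(227915 + 1/(n(-570) + 120094)) + ((-19 - 1*12)*(-24))*S(7) = (227915 + 1/(-570 + 120094)) + ((-19 - 1*12)*(-24))*(7/6) = (227915 + 1/119524) + ((-19 - 12)*(-24))*(7/6) = (227915 + 1/119524) - 31*(-24)*(7/6) = 27241312461/119524 + 744*(7/6) = 27241312461/119524 + 868 = 27345059293/119524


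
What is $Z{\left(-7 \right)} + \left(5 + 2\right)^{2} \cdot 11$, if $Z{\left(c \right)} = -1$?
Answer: $538$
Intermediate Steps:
$Z{\left(-7 \right)} + \left(5 + 2\right)^{2} \cdot 11 = -1 + \left(5 + 2\right)^{2} \cdot 11 = -1 + 7^{2} \cdot 11 = -1 + 49 \cdot 11 = -1 + 539 = 538$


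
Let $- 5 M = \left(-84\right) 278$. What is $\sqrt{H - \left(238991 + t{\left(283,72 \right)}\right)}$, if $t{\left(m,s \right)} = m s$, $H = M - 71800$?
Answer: $\frac{3 i \sqrt{906935}}{5} \approx 571.4 i$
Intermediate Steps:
$M = \frac{23352}{5}$ ($M = - \frac{\left(-84\right) 278}{5} = \left(- \frac{1}{5}\right) \left(-23352\right) = \frac{23352}{5} \approx 4670.4$)
$H = - \frac{335648}{5}$ ($H = \frac{23352}{5} - 71800 = - \frac{335648}{5} \approx -67130.0$)
$\sqrt{H - \left(238991 + t{\left(283,72 \right)}\right)} = \sqrt{- \frac{335648}{5} - \left(238991 + 283 \cdot 72\right)} = \sqrt{- \frac{335648}{5} - 259367} = \sqrt{- \frac{1632483}{5}} = \frac{3 i \sqrt{906935}}{5}$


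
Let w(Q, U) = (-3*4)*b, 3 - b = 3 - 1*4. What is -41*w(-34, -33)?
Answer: 1968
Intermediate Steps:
b = 4 (b = 3 - (3 - 1*4) = 3 - (3 - 4) = 3 - 1*(-1) = 3 + 1 = 4)
w(Q, U) = -48 (w(Q, U) = -3*4*4 = -12*4 = -48)
-41*w(-34, -33) = -41*(-48) = 1968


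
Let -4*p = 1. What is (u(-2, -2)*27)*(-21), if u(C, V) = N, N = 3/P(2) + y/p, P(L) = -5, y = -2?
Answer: -20979/5 ≈ -4195.8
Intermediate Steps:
p = -¼ (p = -¼*1 = -¼ ≈ -0.25000)
N = 37/5 (N = 3/(-5) - 2/(-¼) = 3*(-⅕) - 2*(-4) = -⅗ + 8 = 37/5 ≈ 7.4000)
u(C, V) = 37/5
(u(-2, -2)*27)*(-21) = ((37/5)*27)*(-21) = (999/5)*(-21) = -20979/5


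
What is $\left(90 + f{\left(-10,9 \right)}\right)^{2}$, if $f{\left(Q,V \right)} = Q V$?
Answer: $0$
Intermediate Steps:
$\left(90 + f{\left(-10,9 \right)}\right)^{2} = \left(90 - 90\right)^{2} = 0^{2} = 0$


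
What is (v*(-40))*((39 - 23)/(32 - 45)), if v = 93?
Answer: 59520/13 ≈ 4578.5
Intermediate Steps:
(v*(-40))*((39 - 23)/(32 - 45)) = (93*(-40))*((39 - 23)/(32 - 45)) = -59520/(-13) = -59520*(-1)/13 = -3720*(-16/13) = 59520/13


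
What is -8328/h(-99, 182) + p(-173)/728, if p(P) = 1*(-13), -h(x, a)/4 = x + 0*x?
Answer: -38897/1848 ≈ -21.048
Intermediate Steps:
h(x, a) = -4*x (h(x, a) = -4*(x + 0*x) = -4*(x + 0) = -4*x)
p(P) = -13
-8328/h(-99, 182) + p(-173)/728 = -8328/((-4*(-99))) - 13/728 = -8328/396 - 13*1/728 = -8328*1/396 - 1/56 = -694/33 - 1/56 = -38897/1848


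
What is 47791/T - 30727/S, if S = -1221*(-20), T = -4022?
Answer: -645320107/49108620 ≈ -13.141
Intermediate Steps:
S = 24420
47791/T - 30727/S = 47791/(-4022) - 30727/24420 = 47791*(-1/4022) - 30727*1/24420 = -47791/4022 - 30727/24420 = -645320107/49108620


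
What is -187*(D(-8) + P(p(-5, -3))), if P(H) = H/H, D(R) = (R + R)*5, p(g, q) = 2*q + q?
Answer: 14773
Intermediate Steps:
p(g, q) = 3*q
D(R) = 10*R (D(R) = (2*R)*5 = 10*R)
P(H) = 1
-187*(D(-8) + P(p(-5, -3))) = -187*(10*(-8) + 1) = -187*(-80 + 1) = -187*(-79) = 14773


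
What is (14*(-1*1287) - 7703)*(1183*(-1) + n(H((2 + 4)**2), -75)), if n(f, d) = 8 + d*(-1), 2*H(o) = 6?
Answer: 28293100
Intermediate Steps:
H(o) = 3 (H(o) = (1/2)*6 = 3)
n(f, d) = 8 - d
(14*(-1*1287) - 7703)*(1183*(-1) + n(H((2 + 4)**2), -75)) = (14*(-1*1287) - 7703)*(1183*(-1) + (8 - 1*(-75))) = (14*(-1287) - 7703)*(-1183 + (8 + 75)) = (-18018 - 7703)*(-1183 + 83) = -25721*(-1100) = 28293100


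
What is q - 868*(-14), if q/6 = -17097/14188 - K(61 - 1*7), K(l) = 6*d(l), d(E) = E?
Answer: 72364261/7094 ≈ 10201.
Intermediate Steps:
K(l) = 6*l
q = -13842027/7094 (q = 6*(-17097/14188 - 6*(61 - 1*7)) = 6*(-17097*1/14188 - 6*(61 - 7)) = 6*(-17097/14188 - 6*54) = 6*(-17097/14188 - 1*324) = 6*(-17097/14188 - 324) = 6*(-4614009/14188) = -13842027/7094 ≈ -1951.2)
q - 868*(-14) = -13842027/7094 - 868*(-14) = -13842027/7094 + 12152 = 72364261/7094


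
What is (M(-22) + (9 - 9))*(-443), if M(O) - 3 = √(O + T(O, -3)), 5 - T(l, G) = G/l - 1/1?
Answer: -1329 - 443*I*√7810/22 ≈ -1329.0 - 1779.5*I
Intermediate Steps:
T(l, G) = 6 - G/l (T(l, G) = 5 - (G/l - 1/1) = 5 - (G/l - 1*1) = 5 - (G/l - 1) = 5 - (-1 + G/l) = 5 + (1 - G/l) = 6 - G/l)
M(O) = 3 + √(6 + O + 3/O) (M(O) = 3 + √(O + (6 - 1*(-3)/O)) = 3 + √(O + (6 + 3/O)) = 3 + √(6 + O + 3/O))
(M(-22) + (9 - 9))*(-443) = ((3 + √(6 - 22 + 3/(-22))) + (9 - 9))*(-443) = ((3 + √(6 - 22 + 3*(-1/22))) + 0)*(-443) = ((3 + √(6 - 22 - 3/22)) + 0)*(-443) = ((3 + √(-355/22)) + 0)*(-443) = ((3 + I*√7810/22) + 0)*(-443) = (3 + I*√7810/22)*(-443) = -1329 - 443*I*√7810/22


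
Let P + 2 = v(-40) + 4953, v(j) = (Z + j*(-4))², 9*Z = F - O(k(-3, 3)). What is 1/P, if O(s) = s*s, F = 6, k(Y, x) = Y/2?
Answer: 144/4418569 ≈ 3.2590e-5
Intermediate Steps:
k(Y, x) = Y/2 (k(Y, x) = Y*(½) = Y/2)
O(s) = s²
Z = 5/12 (Z = (6 - ((½)*(-3))²)/9 = (6 - (-3/2)²)/9 = (6 - 1*9/4)/9 = (6 - 9/4)/9 = (⅑)*(15/4) = 5/12 ≈ 0.41667)
v(j) = (5/12 - 4*j)² (v(j) = (5/12 + j*(-4))² = (5/12 - 4*j)²)
P = 4418569/144 (P = -2 + ((-5 + 48*(-40))²/144 + 4953) = -2 + ((-5 - 1920)²/144 + 4953) = -2 + ((1/144)*(-1925)² + 4953) = -2 + ((1/144)*3705625 + 4953) = -2 + (3705625/144 + 4953) = -2 + 4418857/144 = 4418569/144 ≈ 30685.)
1/P = 1/(4418569/144) = 144/4418569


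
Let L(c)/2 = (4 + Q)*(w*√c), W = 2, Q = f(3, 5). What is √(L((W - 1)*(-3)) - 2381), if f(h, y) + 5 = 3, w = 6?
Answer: √(-2381 + 24*I*√3) ≈ 0.4259 + 48.797*I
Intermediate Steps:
f(h, y) = -2 (f(h, y) = -5 + 3 = -2)
Q = -2
L(c) = 24*√c (L(c) = 2*((4 - 2)*(6*√c)) = 2*(2*(6*√c)) = 2*(12*√c) = 24*√c)
√(L((W - 1)*(-3)) - 2381) = √(24*√((2 - 1)*(-3)) - 2381) = √(24*√(1*(-3)) - 2381) = √(24*√(-3) - 2381) = √(24*(I*√3) - 2381) = √(24*I*√3 - 2381) = √(-2381 + 24*I*√3)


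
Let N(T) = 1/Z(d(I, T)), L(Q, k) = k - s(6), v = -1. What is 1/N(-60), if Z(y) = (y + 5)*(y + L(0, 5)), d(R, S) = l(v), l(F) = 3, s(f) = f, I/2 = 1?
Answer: 16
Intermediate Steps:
I = 2 (I = 2*1 = 2)
L(Q, k) = -6 + k (L(Q, k) = k - 1*6 = k - 6 = -6 + k)
d(R, S) = 3
Z(y) = (-1 + y)*(5 + y) (Z(y) = (y + 5)*(y + (-6 + 5)) = (5 + y)*(y - 1) = (5 + y)*(-1 + y) = (-1 + y)*(5 + y))
N(T) = 1/16 (N(T) = 1/(-5 + 3² + 4*3) = 1/(-5 + 9 + 12) = 1/16)
1/N(-60) = 1/(1/16) = 16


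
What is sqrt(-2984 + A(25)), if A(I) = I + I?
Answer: 3*I*sqrt(326) ≈ 54.166*I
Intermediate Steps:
A(I) = 2*I
sqrt(-2984 + A(25)) = sqrt(-2984 + 2*25) = sqrt(-2984 + 50) = sqrt(-2934) = 3*I*sqrt(326)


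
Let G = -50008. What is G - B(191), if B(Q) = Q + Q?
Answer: -50390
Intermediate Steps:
B(Q) = 2*Q
G - B(191) = -50008 - 2*191 = -50008 - 1*382 = -50008 - 382 = -50390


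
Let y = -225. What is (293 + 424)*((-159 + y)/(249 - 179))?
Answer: -137664/35 ≈ -3933.3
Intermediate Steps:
(293 + 424)*((-159 + y)/(249 - 179)) = (293 + 424)*((-159 - 225)/(249 - 179)) = 717*(-384/70) = 717*(-384*1/70) = 717*(-192/35) = -137664/35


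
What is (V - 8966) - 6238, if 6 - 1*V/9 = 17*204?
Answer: -46362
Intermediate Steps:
V = -31158 (V = 54 - 153*204 = 54 - 9*3468 = 54 - 31212 = -31158)
(V - 8966) - 6238 = (-31158 - 8966) - 6238 = -40124 - 6238 = -46362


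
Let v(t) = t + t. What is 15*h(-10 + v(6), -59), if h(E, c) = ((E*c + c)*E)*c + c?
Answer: 312405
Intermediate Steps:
v(t) = 2*t
h(E, c) = c + E*c*(c + E*c) (h(E, c) = ((c + E*c)*E)*c + c = (E*(c + E*c))*c + c = E*c*(c + E*c) + c = c + E*c*(c + E*c))
15*h(-10 + v(6), -59) = 15*(-59*(1 + (-10 + 2*6)*(-59) - 59*(-10 + 2*6)**2)) = 15*(-59*(1 + (-10 + 12)*(-59) - 59*(-10 + 12)**2)) = 15*(-59*(1 + 2*(-59) - 59*2**2)) = 15*(-59*(1 - 118 - 59*4)) = 15*(-59*(1 - 118 - 236)) = 15*(-59*(-353)) = 15*20827 = 312405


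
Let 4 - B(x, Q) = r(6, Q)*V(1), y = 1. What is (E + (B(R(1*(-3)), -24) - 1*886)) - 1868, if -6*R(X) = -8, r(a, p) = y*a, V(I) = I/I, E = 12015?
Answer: 9259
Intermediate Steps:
V(I) = 1
r(a, p) = a (r(a, p) = 1*a = a)
R(X) = 4/3 (R(X) = -1/6*(-8) = 4/3)
B(x, Q) = -2 (B(x, Q) = 4 - 6 = -2)
(E + (B(R(1*(-3)), -24) - 1*886)) - 1868 = (12015 + (-2 - 1*886)) - 1868 = (12015 + (-2 - 886)) - 1868 = (12015 - 888) - 1868 = 11127 - 1868 = 9259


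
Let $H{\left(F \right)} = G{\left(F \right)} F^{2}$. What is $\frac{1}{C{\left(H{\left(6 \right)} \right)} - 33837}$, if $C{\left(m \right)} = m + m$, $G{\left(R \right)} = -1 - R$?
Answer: $- \frac{1}{34341} \approx -2.912 \cdot 10^{-5}$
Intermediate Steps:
$H{\left(F \right)} = F^{2} \left(-1 - F\right)$ ($H{\left(F \right)} = \left(-1 - F\right) F^{2} = F^{2} \left(-1 - F\right)$)
$C{\left(m \right)} = 2 m$
$\frac{1}{C{\left(H{\left(6 \right)} \right)} - 33837} = \frac{1}{2 \cdot 6^{2} \left(-1 - 6\right) - 33837} = \frac{1}{2 \cdot 36 \left(-1 - 6\right) - 33837} = \frac{1}{2 \cdot 36 \left(-7\right) - 33837} = \frac{1}{2 \left(-252\right) - 33837} = \frac{1}{-504 - 33837} = \frac{1}{-34341} = - \frac{1}{34341}$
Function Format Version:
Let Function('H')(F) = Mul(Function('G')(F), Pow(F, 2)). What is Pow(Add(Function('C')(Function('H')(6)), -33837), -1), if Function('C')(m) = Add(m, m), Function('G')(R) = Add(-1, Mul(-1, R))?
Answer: Rational(-1, 34341) ≈ -2.9120e-5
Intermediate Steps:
Function('H')(F) = Mul(Pow(F, 2), Add(-1, Mul(-1, F))) (Function('H')(F) = Mul(Add(-1, Mul(-1, F)), Pow(F, 2)) = Mul(Pow(F, 2), Add(-1, Mul(-1, F))))
Function('C')(m) = Mul(2, m)
Pow(Add(Function('C')(Function('H')(6)), -33837), -1) = Pow(Add(Mul(2, Mul(Pow(6, 2), Add(-1, Mul(-1, 6)))), -33837), -1) = Pow(Add(Mul(2, Mul(36, Add(-1, -6))), -33837), -1) = Pow(Add(Mul(2, Mul(36, -7)), -33837), -1) = Pow(Add(Mul(2, -252), -33837), -1) = Pow(Add(-504, -33837), -1) = Pow(-34341, -1) = Rational(-1, 34341)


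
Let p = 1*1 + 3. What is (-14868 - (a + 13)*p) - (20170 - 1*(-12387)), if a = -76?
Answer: -47173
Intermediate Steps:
p = 4 (p = 1 + 3 = 4)
(-14868 - (a + 13)*p) - (20170 - 1*(-12387)) = (-14868 - (-76 + 13)*4) - (20170 - 1*(-12387)) = (-14868 - (-63)*4) - (20170 + 12387) = (-14868 - 1*(-252)) - 1*32557 = (-14868 + 252) - 32557 = -14616 - 32557 = -47173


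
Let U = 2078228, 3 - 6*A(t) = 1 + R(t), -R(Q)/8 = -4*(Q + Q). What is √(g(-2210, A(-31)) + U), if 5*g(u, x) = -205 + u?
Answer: √2077745 ≈ 1441.4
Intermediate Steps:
R(Q) = 64*Q (R(Q) = -(-32)*(Q + Q) = -(-32)*2*Q = -(-64)*Q = 64*Q)
A(t) = ⅓ - 32*t/3 (A(t) = ½ - (1 + 64*t)/6 = ½ + (-⅙ - 32*t/3) = ⅓ - 32*t/3)
g(u, x) = -41 + u/5 (g(u, x) = (-205 + u)/5 = -41 + u/5)
√(g(-2210, A(-31)) + U) = √((-41 + (⅕)*(-2210)) + 2078228) = √((-41 - 442) + 2078228) = √(-483 + 2078228) = √2077745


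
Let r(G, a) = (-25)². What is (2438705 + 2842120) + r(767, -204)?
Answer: 5281450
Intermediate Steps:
r(G, a) = 625
(2438705 + 2842120) + r(767, -204) = (2438705 + 2842120) + 625 = 5280825 + 625 = 5281450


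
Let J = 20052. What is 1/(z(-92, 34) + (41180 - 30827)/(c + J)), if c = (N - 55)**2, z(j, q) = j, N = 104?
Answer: -22453/2055323 ≈ -0.010924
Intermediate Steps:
c = 2401 (c = (104 - 55)**2 = 49**2 = 2401)
1/(z(-92, 34) + (41180 - 30827)/(c + J)) = 1/(-92 + (41180 - 30827)/(2401 + 20052)) = 1/(-92 + 10353/22453) = 1/(-2055323/22453) = -22453/2055323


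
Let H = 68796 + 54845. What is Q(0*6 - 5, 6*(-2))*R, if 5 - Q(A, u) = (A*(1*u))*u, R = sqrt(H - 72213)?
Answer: 1450*sqrt(12857) ≈ 1.6441e+5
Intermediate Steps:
H = 123641
R = 2*sqrt(12857) (R = sqrt(123641 - 72213) = sqrt(51428) = 2*sqrt(12857) ≈ 226.78)
Q(A, u) = 5 - A*u**2 (Q(A, u) = 5 - A*(1*u)*u = 5 - A*u*u = 5 - A*u**2)
Q(0*6 - 5, 6*(-2))*R = (5 - (0*6 - 5)*(6*(-2))**2)*(2*sqrt(12857)) = (5 - 1*(0 - 5)*(-12)**2)*(2*sqrt(12857)) = (5 - 1*(-5)*144)*(2*sqrt(12857)) = (5 + 720)*(2*sqrt(12857)) = 725*(2*sqrt(12857)) = 1450*sqrt(12857)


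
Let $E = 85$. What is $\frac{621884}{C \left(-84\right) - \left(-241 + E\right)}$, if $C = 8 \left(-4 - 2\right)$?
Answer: $\frac{155471}{1047} \approx 148.49$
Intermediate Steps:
$C = -48$ ($C = 8 \left(-6\right) = -48$)
$\frac{621884}{C \left(-84\right) - \left(-241 + E\right)} = \frac{621884}{\left(-48\right) \left(-84\right) + \left(241 - 85\right)} = \frac{621884}{4032 + \left(241 - 85\right)} = \frac{621884}{4032 + 156} = \frac{621884}{4188} = 621884 \cdot \frac{1}{4188} = \frac{155471}{1047}$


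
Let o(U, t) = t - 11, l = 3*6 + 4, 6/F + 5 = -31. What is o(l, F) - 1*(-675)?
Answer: 3983/6 ≈ 663.83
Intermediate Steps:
F = -⅙ (F = 6/(-5 - 31) = 6/(-36) = 6*(-1/36) = -⅙ ≈ -0.16667)
l = 22 (l = 18 + 4 = 22)
o(U, t) = -11 + t
o(l, F) - 1*(-675) = (-11 - ⅙) - 1*(-675) = -67/6 + 675 = 3983/6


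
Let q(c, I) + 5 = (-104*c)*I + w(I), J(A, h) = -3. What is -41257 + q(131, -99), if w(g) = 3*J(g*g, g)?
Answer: 1307505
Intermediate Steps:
w(g) = -9 (w(g) = 3*(-3) = -9)
q(c, I) = -14 - 104*I*c (q(c, I) = -5 + ((-104*c)*I - 9) = -5 + (-104*I*c - 9) = -5 + (-9 - 104*I*c) = -14 - 104*I*c)
-41257 + q(131, -99) = -41257 + (-14 - 104*(-99)*131) = -41257 + (-14 + 1348776) = -41257 + 1348762 = 1307505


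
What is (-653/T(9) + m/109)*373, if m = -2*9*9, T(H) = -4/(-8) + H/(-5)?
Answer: 264704672/1417 ≈ 1.8681e+5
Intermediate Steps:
T(H) = ½ - H/5 (T(H) = -4*(-⅛) + H*(-⅕) = ½ - H/5)
m = -162 (m = -18*9 = -162)
(-653/T(9) + m/109)*373 = (-653/(½ - ⅕*9) - 162/109)*373 = (-653/(½ - 9/5) - 162*1/109)*373 = (-653/(-13/10) - 162/109)*373 = (-653*(-10/13) - 162/109)*373 = (6530/13 - 162/109)*373 = (709664/1417)*373 = 264704672/1417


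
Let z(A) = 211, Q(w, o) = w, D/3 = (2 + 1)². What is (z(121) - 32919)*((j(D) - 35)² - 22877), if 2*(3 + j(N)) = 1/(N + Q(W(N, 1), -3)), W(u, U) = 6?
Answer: 763463291851/1089 ≈ 7.0107e+8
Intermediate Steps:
D = 27 (D = 3*(2 + 1)² = 3*3² = 3*9 = 27)
j(N) = -3 + 1/(2*(6 + N)) (j(N) = -3 + 1/(2*(N + 6)) = -3 + 1/(2*(6 + N)))
(z(121) - 32919)*((j(D) - 35)² - 22877) = (211 - 32919)*(((-35 - 6*27)/(2*(6 + 27)) - 35)² - 22877) = -32708*(((½)*(-35 - 162)/33 - 35)² - 22877) = -32708*(((½)*(1/33)*(-197) - 35)² - 22877) = -32708*((-197/66 - 35)² - 22877) = -32708*((-2507/66)² - 22877) = -32708*(6285049/4356 - 22877) = -32708*(-93367163/4356) = 763463291851/1089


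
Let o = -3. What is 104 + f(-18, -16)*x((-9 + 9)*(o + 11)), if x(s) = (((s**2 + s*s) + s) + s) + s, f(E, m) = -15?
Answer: 104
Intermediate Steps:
x(s) = 2*s**2 + 3*s (x(s) = (((s**2 + s**2) + s) + s) + s = ((2*s**2 + s) + s) + s = ((s + 2*s**2) + s) + s = (2*s + 2*s**2) + s = 2*s**2 + 3*s)
104 + f(-18, -16)*x((-9 + 9)*(o + 11)) = 104 - 15*(-9 + 9)*(-3 + 11)*(3 + 2*((-9 + 9)*(-3 + 11))) = 104 - 15*0*8*(3 + 2*(0*8)) = 104 - 0*(3 + 2*0) = 104 - 0*(3 + 0) = 104 - 0*3 = 104 - 15*0 = 104 + 0 = 104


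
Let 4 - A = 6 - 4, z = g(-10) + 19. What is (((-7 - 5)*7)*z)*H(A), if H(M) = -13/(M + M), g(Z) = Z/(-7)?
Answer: 5577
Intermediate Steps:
g(Z) = -Z/7 (g(Z) = Z*(-⅐) = -Z/7)
z = 143/7 (z = -⅐*(-10) + 19 = 10/7 + 19 = 143/7 ≈ 20.429)
A = 2 (A = 4 - (6 - 4) = 4 - 1*2 = 4 - 2 = 2)
H(M) = -13/(2*M) (H(M) = -13*1/(2*M) = -13/(2*M))
(((-7 - 5)*7)*z)*H(A) = (((-7 - 5)*7)*(143/7))*(-13/2/2) = (-12*7*(143/7))*(-13/2*½) = -84*143/7*(-13/4) = -1716*(-13/4) = 5577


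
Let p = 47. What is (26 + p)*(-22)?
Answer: -1606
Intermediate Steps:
(26 + p)*(-22) = (26 + 47)*(-22) = 73*(-22) = -1606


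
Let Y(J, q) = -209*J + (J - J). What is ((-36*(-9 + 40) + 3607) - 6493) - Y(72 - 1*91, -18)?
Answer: -7973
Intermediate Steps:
Y(J, q) = -209*J (Y(J, q) = -209*J + 0 = -209*J)
((-36*(-9 + 40) + 3607) - 6493) - Y(72 - 1*91, -18) = ((-36*(-9 + 40) + 3607) - 6493) - (-209)*(72 - 1*91) = ((-36*31 + 3607) - 6493) - (-209)*(72 - 91) = ((-1116 + 3607) - 6493) - (-209)*(-19) = (2491 - 6493) - 1*3971 = -4002 - 3971 = -7973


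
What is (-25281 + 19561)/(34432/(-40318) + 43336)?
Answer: -14413685/109199151 ≈ -0.13199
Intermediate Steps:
(-25281 + 19561)/(34432/(-40318) + 43336) = -5720/(34432*(-1/40318) + 43336) = -5720/(-17216/20159 + 43336) = -5720/873593208/20159 = -5720*20159/873593208 = -14413685/109199151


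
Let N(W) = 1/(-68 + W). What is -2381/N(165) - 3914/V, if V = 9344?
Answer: -1079033061/4672 ≈ -2.3096e+5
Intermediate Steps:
-2381/N(165) - 3914/V = -2381/(1/(-68 + 165)) - 3914/9344 = -2381/(1/97) - 3914*1/9344 = -2381/1/97 - 1957/4672 = -2381*97 - 1957/4672 = -230957 - 1957/4672 = -1079033061/4672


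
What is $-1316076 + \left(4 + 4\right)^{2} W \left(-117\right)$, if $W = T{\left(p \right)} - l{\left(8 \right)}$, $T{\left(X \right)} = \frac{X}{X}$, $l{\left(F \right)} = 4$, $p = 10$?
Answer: $-1293612$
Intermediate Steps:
$T{\left(X \right)} = 1$
$W = -3$ ($W = 1 - 4 = -3$)
$-1316076 + \left(4 + 4\right)^{2} W \left(-117\right) = -1316076 + \left(4 + 4\right)^{2} \left(-3\right) \left(-117\right) = -1316076 + 8^{2} \left(-3\right) \left(-117\right) = -1316076 + 64 \left(-3\right) \left(-117\right) = -1316076 - -22464 = -1316076 + 22464 = -1293612$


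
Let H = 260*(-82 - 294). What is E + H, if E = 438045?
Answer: 340285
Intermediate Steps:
H = -97760 (H = 260*(-376) = -97760)
E + H = 438045 - 97760 = 340285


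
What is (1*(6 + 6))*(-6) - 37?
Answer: -109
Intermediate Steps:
(1*(6 + 6))*(-6) - 37 = (1*12)*(-6) - 37 = 12*(-6) - 37 = -72 - 37 = -109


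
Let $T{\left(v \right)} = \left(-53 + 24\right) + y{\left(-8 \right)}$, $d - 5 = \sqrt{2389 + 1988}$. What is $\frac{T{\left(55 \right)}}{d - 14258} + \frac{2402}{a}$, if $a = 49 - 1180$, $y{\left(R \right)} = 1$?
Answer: $- \frac{40624970005}{19146287316} + \frac{7 \sqrt{4377}}{50785908} \approx -2.1218$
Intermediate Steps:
$d = 5 + \sqrt{4377}$ ($d = 5 + \sqrt{2389 + 1988} = 5 + \sqrt{4377} \approx 71.159$)
$T{\left(v \right)} = -28$ ($T{\left(v \right)} = \left(-53 + 24\right) + 1 = -29 + 1 = -28$)
$a = -1131$ ($a = 49 - 1180 = -1131$)
$\frac{T{\left(55 \right)}}{d - 14258} + \frac{2402}{a} = - \frac{28}{\left(5 + \sqrt{4377}\right) - 14258} + \frac{2402}{-1131} = - \frac{28}{\left(5 + \sqrt{4377}\right) - 14258} + 2402 \left(- \frac{1}{1131}\right) = - \frac{28}{-14253 + \sqrt{4377}} - \frac{2402}{1131} = - \frac{2402}{1131} - \frac{28}{-14253 + \sqrt{4377}}$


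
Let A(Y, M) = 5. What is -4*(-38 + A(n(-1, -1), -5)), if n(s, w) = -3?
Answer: 132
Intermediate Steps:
-4*(-38 + A(n(-1, -1), -5)) = -4*(-38 + 5) = -4*(-33) = 132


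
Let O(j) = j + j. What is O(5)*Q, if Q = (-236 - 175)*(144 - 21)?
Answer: -505530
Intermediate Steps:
Q = -50553 (Q = -411*123 = -50553)
O(j) = 2*j
O(5)*Q = (2*5)*(-50553) = 10*(-50553) = -505530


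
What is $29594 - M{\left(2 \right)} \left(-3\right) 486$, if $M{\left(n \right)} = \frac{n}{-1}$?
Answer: $26678$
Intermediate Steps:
$M{\left(n \right)} = - n$ ($M{\left(n \right)} = n \left(-1\right) = - n$)
$29594 - M{\left(2 \right)} \left(-3\right) 486 = 29594 - \left(-1\right) 2 \left(-3\right) 486 = 29594 - \left(-2\right) \left(-3\right) 486 = 29594 - 6 \cdot 486 = 29594 - 2916 = 26678$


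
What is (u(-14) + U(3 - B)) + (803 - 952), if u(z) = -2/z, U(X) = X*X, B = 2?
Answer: -1035/7 ≈ -147.86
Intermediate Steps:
U(X) = X**2
(u(-14) + U(3 - B)) + (803 - 952) = (-2/(-14) + (3 - 1*2)**2) + (803 - 952) = (-2*(-1/14) + (3 - 2)**2) - 149 = (1/7 + 1**2) - 149 = (1/7 + 1) - 149 = 8/7 - 149 = -1035/7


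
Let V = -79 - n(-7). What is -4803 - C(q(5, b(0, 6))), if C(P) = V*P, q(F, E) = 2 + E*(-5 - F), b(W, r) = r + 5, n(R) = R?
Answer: -12579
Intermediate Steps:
b(W, r) = 5 + r
V = -72 (V = -79 - 1*(-7) = -79 + 7 = -72)
C(P) = -72*P
-4803 - C(q(5, b(0, 6))) = -4803 - (-72)*(2 - 5*(5 + 6) - 1*(5 + 6)*5) = -4803 - (-72)*(2 - 5*11 - 1*11*5) = -4803 - (-72)*(2 - 55 - 55) = -4803 - (-72)*(-108) = -4803 - 1*7776 = -4803 - 7776 = -12579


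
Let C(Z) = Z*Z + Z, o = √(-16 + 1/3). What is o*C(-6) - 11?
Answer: -11 + 10*I*√141 ≈ -11.0 + 118.74*I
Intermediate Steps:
o = I*√141/3 (o = √(-16 + ⅓) = √(-47/3) = I*√141/3 ≈ 3.9581*I)
C(Z) = Z + Z² (C(Z) = Z² + Z = Z + Z²)
o*C(-6) - 11 = (I*√141/3)*(-6*(1 - 6)) - 11 = (I*√141/3)*(-6*(-5)) - 11 = (I*√141/3)*30 - 11 = 10*I*√141 - 11 = -11 + 10*I*√141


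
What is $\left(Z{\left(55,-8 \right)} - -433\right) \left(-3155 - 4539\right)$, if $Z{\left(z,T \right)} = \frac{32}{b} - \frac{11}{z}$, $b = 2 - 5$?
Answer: $- \frac{48718408}{15} \approx -3.2479 \cdot 10^{6}$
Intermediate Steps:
$b = -3$
$Z{\left(z,T \right)} = - \frac{32}{3} - \frac{11}{z}$ ($Z{\left(z,T \right)} = \frac{32}{-3} - \frac{11}{z} = 32 \left(- \frac{1}{3}\right) - \frac{11}{z} = - \frac{32}{3} - \frac{11}{z}$)
$\left(Z{\left(55,-8 \right)} - -433\right) \left(-3155 - 4539\right) = \left(\left(- \frac{32}{3} - \frac{11}{55}\right) - -433\right) \left(-3155 - 4539\right) = \left(\left(- \frac{32}{3} - \frac{1}{5}\right) + \left(-1685 + 2118\right)\right) \left(-7694\right) = \left(\left(- \frac{32}{3} - \frac{1}{5}\right) + 433\right) \left(-7694\right) = \left(- \frac{163}{15} + 433\right) \left(-7694\right) = \frac{6332}{15} \left(-7694\right) = - \frac{48718408}{15}$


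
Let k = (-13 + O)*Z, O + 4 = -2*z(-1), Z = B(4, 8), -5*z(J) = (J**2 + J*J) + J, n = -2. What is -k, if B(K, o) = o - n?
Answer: 166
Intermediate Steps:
z(J) = -2*J**2/5 - J/5 (z(J) = -((J**2 + J*J) + J)/5 = -((J**2 + J**2) + J)/5 = -(2*J**2 + J)/5 = -(J + 2*J**2)/5 = -2*J**2/5 - J/5)
B(K, o) = 2 + o (B(K, o) = o - 1*(-2) = o + 2 = 2 + o)
Z = 10 (Z = 2 + 8 = 10)
O = -18/5 (O = -4 - (-2)*(-1)*(1 + 2*(-1))/5 = -4 - (-2)*(-1)*(1 - 2)/5 = -4 - (-2)*(-1)*(-1)/5 = -4 - 2*(-1/5) = -4 + 2/5 = -18/5 ≈ -3.6000)
k = -166 (k = (-13 - 18/5)*10 = -83/5*10 = -166)
-k = -1*(-166) = 166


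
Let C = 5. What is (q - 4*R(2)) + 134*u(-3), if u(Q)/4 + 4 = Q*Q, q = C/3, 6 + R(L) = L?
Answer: 8093/3 ≈ 2697.7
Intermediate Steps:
R(L) = -6 + L
q = 5/3 ≈ 1.6667
u(Q) = -16 + 4*Q² (u(Q) = -16 + 4*(Q*Q) = -16 + 4*Q²)
(q - 4*R(2)) + 134*u(-3) = (5/3 - 4*(-6 + 2)) + 134*(-16 + 4*(-3)²) = (5/3 - 4*(-4)) + 134*(-16 + 4*9) = (5/3 + 16) + 134*(-16 + 36) = 53/3 + 134*20 = 53/3 + 2680 = 8093/3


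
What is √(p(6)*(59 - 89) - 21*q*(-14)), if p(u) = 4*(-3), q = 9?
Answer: 3*√334 ≈ 54.827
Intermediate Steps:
p(u) = -12
√(p(6)*(59 - 89) - 21*q*(-14)) = √(-12*(59 - 89) - 21*9*(-14)) = √(-12*(-30) - 189*(-14)) = √(360 + 2646) = √3006 = 3*√334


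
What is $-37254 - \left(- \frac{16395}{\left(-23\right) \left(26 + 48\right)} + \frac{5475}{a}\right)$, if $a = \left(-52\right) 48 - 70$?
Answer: $- \frac{40683334362}{1091833} \approx -37262.0$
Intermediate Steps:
$a = -2566$ ($a = -2496 - 70 = -2566$)
$-37254 - \left(- \frac{16395}{\left(-23\right) \left(26 + 48\right)} + \frac{5475}{a}\right) = -37254 - \left(- \frac{16395}{\left(-23\right) \left(26 + 48\right)} + \frac{5475}{-2566}\right) = -37254 - \left(- \frac{16395}{\left(-23\right) 74} + 5475 \left(- \frac{1}{2566}\right)\right) = -37254 - \left(- \frac{16395}{-1702} - \frac{5475}{2566}\right) = -37254 - \left(\left(-16395\right) \left(- \frac{1}{1702}\right) - \frac{5475}{2566}\right) = -37254 - \left(\frac{16395}{1702} - \frac{5475}{2566}\right) = -37254 - \frac{8187780}{1091833} = - \frac{40683334362}{1091833}$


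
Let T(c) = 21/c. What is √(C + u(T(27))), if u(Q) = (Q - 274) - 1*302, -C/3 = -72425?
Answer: 7*√39802/3 ≈ 465.51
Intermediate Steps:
C = 217275 (C = -3*(-72425) = 217275)
u(Q) = -576 + Q (u(Q) = (-274 + Q) - 302 = -576 + Q)
√(C + u(T(27))) = √(217275 + (-576 + 21/27)) = √(217275 + (-576 + 21*(1/27))) = √(217275 + (-576 + 7/9)) = √(217275 - 5177/9) = √(1950298/9) = 7*√39802/3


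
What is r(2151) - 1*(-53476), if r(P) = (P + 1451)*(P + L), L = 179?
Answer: 8446136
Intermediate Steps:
r(P) = (179 + P)*(1451 + P) (r(P) = (P + 1451)*(P + 179) = (1451 + P)*(179 + P) = (179 + P)*(1451 + P))
r(2151) - 1*(-53476) = (259729 + 2151² + 1630*2151) - 1*(-53476) = (259729 + 4626801 + 3506130) + 53476 = 8392660 + 53476 = 8446136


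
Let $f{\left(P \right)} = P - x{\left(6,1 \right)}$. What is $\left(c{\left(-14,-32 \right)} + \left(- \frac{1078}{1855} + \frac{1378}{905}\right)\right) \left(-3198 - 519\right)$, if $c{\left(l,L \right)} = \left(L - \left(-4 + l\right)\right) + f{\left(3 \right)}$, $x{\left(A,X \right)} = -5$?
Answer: $\frac{180371142}{9593} \approx 18802.0$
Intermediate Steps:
$f{\left(P \right)} = 5 + P$ ($f{\left(P \right)} = P - -5 = P + 5 = 5 + P$)
$c{\left(l,L \right)} = 12 + L - l$ ($c{\left(l,L \right)} = \left(L - \left(-4 + l\right)\right) + \left(5 + 3\right) = \left(4 + L - l\right) + 8 = 12 + L - l$)
$\left(c{\left(-14,-32 \right)} + \left(- \frac{1078}{1855} + \frac{1378}{905}\right)\right) \left(-3198 - 519\right) = \left(\left(12 - 32 - -14\right) + \left(- \frac{1078}{1855} + \frac{1378}{905}\right)\right) \left(-3198 - 519\right) = \left(\left(12 - 32 + 14\right) + \left(\left(-1078\right) \frac{1}{1855} + 1378 \cdot \frac{1}{905}\right)\right) \left(-3717\right) = \left(-6 + \left(- \frac{154}{265} + \frac{1378}{905}\right)\right) \left(-3717\right) = \left(-6 + \frac{9032}{9593}\right) \left(-3717\right) = \left(- \frac{48526}{9593}\right) \left(-3717\right) = \frac{180371142}{9593}$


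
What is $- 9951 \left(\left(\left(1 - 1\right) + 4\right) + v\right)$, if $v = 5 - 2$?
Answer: $-69657$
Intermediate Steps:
$v = 3$ ($v = 5 - 2 = 3$)
$- 9951 \left(\left(\left(1 - 1\right) + 4\right) + v\right) = - 9951 \left(\left(\left(1 - 1\right) + 4\right) + 3\right) = - 9951 \left(\left(0 + 4\right) + 3\right) = - 9951 \left(4 + 3\right) = \left(-9951\right) 7 = -69657$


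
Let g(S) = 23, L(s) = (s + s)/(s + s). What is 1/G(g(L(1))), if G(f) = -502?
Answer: -1/502 ≈ -0.0019920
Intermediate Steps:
L(s) = 1 (L(s) = (2*s)/((2*s)) = (2*s)*(1/(2*s)) = 1)
1/G(g(L(1))) = 1/(-502) = -1/502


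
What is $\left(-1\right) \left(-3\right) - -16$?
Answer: $19$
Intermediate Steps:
$\left(-1\right) \left(-3\right) - -16 = 3 + 16 = 19$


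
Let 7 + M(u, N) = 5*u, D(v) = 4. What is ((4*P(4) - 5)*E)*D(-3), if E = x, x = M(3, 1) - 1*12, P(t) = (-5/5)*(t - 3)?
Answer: 144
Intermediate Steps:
M(u, N) = -7 + 5*u
P(t) = 3 - t (P(t) = (-5*⅕)*(-3 + t) = -(-3 + t) = 3 - t)
x = -4 (x = (-7 + 5*3) - 1*12 = (-7 + 15) - 12 = 8 - 12 = -4)
E = -4
((4*P(4) - 5)*E)*D(-3) = ((4*(3 - 1*4) - 5)*(-4))*4 = ((4*(3 - 4) - 5)*(-4))*4 = ((4*(-1) - 5)*(-4))*4 = ((-4 - 5)*(-4))*4 = -9*(-4)*4 = 36*4 = 144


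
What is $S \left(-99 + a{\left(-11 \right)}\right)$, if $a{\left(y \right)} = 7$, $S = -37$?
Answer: $3404$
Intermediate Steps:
$S \left(-99 + a{\left(-11 \right)}\right) = - 37 \left(-99 + 7\right) = \left(-37\right) \left(-92\right) = 3404$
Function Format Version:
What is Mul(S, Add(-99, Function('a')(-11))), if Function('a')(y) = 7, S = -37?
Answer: 3404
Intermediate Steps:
Mul(S, Add(-99, Function('a')(-11))) = Mul(-37, Add(-99, 7)) = Mul(-37, -92) = 3404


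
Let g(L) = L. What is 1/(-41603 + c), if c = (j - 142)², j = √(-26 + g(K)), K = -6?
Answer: I/(-21471*I + 1136*√2) ≈ -4.6315e-5 + 3.4655e-6*I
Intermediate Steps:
j = 4*I*√2 (j = √(-26 - 6) = √(-32) = 4*I*√2 ≈ 5.6569*I)
c = (-142 + 4*I*√2)² (c = (4*I*√2 - 142)² = (-142 + 4*I*√2)² ≈ 20132.0 - 1606.5*I)
1/(-41603 + c) = 1/(-41603 + (20132 - 1136*I*√2)) = 1/(-21471 - 1136*I*√2)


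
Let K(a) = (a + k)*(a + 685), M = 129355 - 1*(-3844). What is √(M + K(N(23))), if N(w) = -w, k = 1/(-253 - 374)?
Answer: √46378192443/627 ≈ 343.47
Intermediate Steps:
k = -1/627 (k = 1/(-627) = -1/627 ≈ -0.0015949)
M = 133199 (M = 129355 + 3844 = 133199)
K(a) = (685 + a)*(-1/627 + a) (K(a) = (a - 1/627)*(a + 685) = (-1/627 + a)*(685 + a) = (685 + a)*(-1/627 + a))
√(M + K(N(23))) = √(133199 + (-685/627 + (-1*23)² + 429494*(-1*23)/627)) = √(133199 + (-685/627 + (-23)² + (429494/627)*(-23))) = √(133199 + (-685/627 + 529 - 9878362/627)) = √(133199 - 9547364/627) = √(73968409/627) = √46378192443/627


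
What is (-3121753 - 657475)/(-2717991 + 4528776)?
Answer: -3779228/1810785 ≈ -2.0871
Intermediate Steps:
(-3121753 - 657475)/(-2717991 + 4528776) = -3779228/1810785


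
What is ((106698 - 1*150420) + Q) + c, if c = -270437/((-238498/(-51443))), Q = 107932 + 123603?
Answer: 30880934283/238498 ≈ 1.2948e+5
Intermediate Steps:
Q = 231535
c = -13912090591/238498 (c = -270437/((-238498*(-1/51443))) = -270437/238498/51443 = -270437*51443/238498 = -13912090591/238498 ≈ -58332.)
((106698 - 1*150420) + Q) + c = ((106698 - 1*150420) + 231535) - 13912090591/238498 = ((106698 - 150420) + 231535) - 13912090591/238498 = (-43722 + 231535) - 13912090591/238498 = 187813 - 13912090591/238498 = 30880934283/238498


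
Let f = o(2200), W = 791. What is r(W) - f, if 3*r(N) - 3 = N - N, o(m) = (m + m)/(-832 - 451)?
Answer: 5683/1283 ≈ 4.4295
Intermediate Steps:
o(m) = -2*m/1283 (o(m) = (2*m)/(-1283) = (2*m)*(-1/1283) = -2*m/1283)
r(N) = 1 (r(N) = 1 + (N - N)/3 = 1 + (1/3)*0 = 1 + 0 = 1)
f = -4400/1283 (f = -2/1283*2200 = -4400/1283 ≈ -3.4295)
r(W) - f = 1 - 1*(-4400/1283) = 1 + 4400/1283 = 5683/1283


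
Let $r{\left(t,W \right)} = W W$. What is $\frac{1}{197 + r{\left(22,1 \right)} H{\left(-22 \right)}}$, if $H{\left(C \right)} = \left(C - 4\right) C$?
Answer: $\frac{1}{769} \approx 0.0013004$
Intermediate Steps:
$H{\left(C \right)} = C \left(-4 + C\right)$ ($H{\left(C \right)} = \left(-4 + C\right) C = C \left(-4 + C\right)$)
$r{\left(t,W \right)} = W^{2}$
$\frac{1}{197 + r{\left(22,1 \right)} H{\left(-22 \right)}} = \frac{1}{197 + 1^{2} \left(- 22 \left(-4 - 22\right)\right)} = \frac{1}{197 + 1 \left(\left(-22\right) \left(-26\right)\right)} = \frac{1}{197 + 1 \cdot 572} = \frac{1}{197 + 572} = \frac{1}{769}$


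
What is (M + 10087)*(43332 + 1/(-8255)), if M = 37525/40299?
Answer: 7653649848204818/17508855 ≈ 4.3713e+8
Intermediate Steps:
M = 1975/2121 (M = 37525*(1/40299) = 1975/2121 ≈ 0.93116)
(M + 10087)*(43332 + 1/(-8255)) = (1975/2121 + 10087)*(43332 + 1/(-8255)) = 21396502*(43332 - 1/8255)/2121 = (21396502/2121)*(357705659/8255) = 7653649848204818/17508855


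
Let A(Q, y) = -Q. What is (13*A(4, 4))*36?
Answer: -1872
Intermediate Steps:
(13*A(4, 4))*36 = (13*(-1*4))*36 = (13*(-4))*36 = -52*36 = -1872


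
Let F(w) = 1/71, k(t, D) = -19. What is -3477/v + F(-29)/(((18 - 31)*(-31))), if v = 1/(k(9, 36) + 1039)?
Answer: -101477149019/28613 ≈ -3.5465e+6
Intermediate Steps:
F(w) = 1/71
v = 1/1020 (v = 1/(-19 + 1039) = 1/1020 ≈ 0.00098039)
-3477/v + F(-29)/(((18 - 31)*(-31))) = -3477/1/1020 + 1/(71*(((18 - 31)*(-31)))) = -3477*1020 + 1/(71*((-13*(-31)))) = -3546540 + (1/71)/403 = -3546540 + (1/71)*(1/403) = -3546540 + 1/28613 = -101477149019/28613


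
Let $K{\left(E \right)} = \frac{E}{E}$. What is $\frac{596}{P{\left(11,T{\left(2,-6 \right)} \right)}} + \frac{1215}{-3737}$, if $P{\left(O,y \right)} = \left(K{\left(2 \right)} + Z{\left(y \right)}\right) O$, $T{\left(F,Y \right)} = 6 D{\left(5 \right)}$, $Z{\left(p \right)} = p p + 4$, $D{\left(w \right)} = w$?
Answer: $- \frac{9868073}{37201835} \approx -0.26526$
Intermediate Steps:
$Z{\left(p \right)} = 4 + p^{2}$ ($Z{\left(p \right)} = p^{2} + 4 = 4 + p^{2}$)
$K{\left(E \right)} = 1$
$T{\left(F,Y \right)} = 30$ ($T{\left(F,Y \right)} = 6 \cdot 5 = 30$)
$P{\left(O,y \right)} = O \left(5 + y^{2}\right)$ ($P{\left(O,y \right)} = \left(1 + \left(4 + y^{2}\right)\right) O = \left(5 + y^{2}\right) O = O \left(5 + y^{2}\right)$)
$\frac{596}{P{\left(11,T{\left(2,-6 \right)} \right)}} + \frac{1215}{-3737} = \frac{596}{11 \left(5 + 30^{2}\right)} + \frac{1215}{-3737} = \frac{596}{11 \left(5 + 900\right)} + 1215 \left(- \frac{1}{3737}\right) = \frac{596}{11 \cdot 905} - \frac{1215}{3737} = \frac{596}{9955} - \frac{1215}{3737} = - \frac{9868073}{37201835}$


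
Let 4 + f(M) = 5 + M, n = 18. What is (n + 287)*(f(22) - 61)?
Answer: -11590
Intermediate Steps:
f(M) = 1 + M (f(M) = -4 + (5 + M) = 1 + M)
(n + 287)*(f(22) - 61) = (18 + 287)*((1 + 22) - 61) = 305*(23 - 61) = 305*(-38) = -11590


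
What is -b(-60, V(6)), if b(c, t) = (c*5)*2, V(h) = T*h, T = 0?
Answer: 600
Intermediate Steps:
V(h) = 0 (V(h) = 0*h = 0)
b(c, t) = 10*c (b(c, t) = (5*c)*2 = 10*c)
-b(-60, V(6)) = -10*(-60) = -1*(-600) = 600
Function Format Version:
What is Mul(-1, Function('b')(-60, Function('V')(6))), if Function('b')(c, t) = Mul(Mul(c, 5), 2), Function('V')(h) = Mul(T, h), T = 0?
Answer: 600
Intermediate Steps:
Function('V')(h) = 0 (Function('V')(h) = Mul(0, h) = 0)
Function('b')(c, t) = Mul(10, c) (Function('b')(c, t) = Mul(Mul(5, c), 2) = Mul(10, c))
Mul(-1, Function('b')(-60, Function('V')(6))) = Mul(-1, Mul(10, -60)) = Mul(-1, -600) = 600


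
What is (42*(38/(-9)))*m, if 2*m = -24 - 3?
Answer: 2394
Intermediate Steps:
m = -27/2 (m = (-24 - 3)/2 = (½)*(-27) = -27/2 ≈ -13.500)
(42*(38/(-9)))*m = (42*(38/(-9)))*(-27/2) = (42*(38*(-⅑)))*(-27/2) = (42*(-38/9))*(-27/2) = -532/3*(-27/2) = 2394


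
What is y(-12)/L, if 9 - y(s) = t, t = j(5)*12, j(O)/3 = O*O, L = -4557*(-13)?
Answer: -297/19747 ≈ -0.015040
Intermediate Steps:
L = 59241
j(O) = 3*O² (j(O) = 3*(O*O) = 3*O²)
t = 900 (t = (3*5²)*12 = (3*25)*12 = 75*12 = 900)
y(s) = -891 (y(s) = 9 - 1*900 = 9 - 900 = -891)
y(-12)/L = -891/59241 = -891*1/59241 = -297/19747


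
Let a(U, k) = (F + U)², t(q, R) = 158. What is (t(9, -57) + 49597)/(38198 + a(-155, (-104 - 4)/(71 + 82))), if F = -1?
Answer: 49755/62534 ≈ 0.79565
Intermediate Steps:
a(U, k) = (-1 + U)²
(t(9, -57) + 49597)/(38198 + a(-155, (-104 - 4)/(71 + 82))) = (158 + 49597)/(38198 + (-1 - 155)²) = 49755/(38198 + (-156)²) = 49755/(38198 + 24336) = 49755/62534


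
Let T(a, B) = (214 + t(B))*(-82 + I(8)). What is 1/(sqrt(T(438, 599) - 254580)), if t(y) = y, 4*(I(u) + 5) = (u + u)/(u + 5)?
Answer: -I*sqrt(54935283)/4225791 ≈ -0.001754*I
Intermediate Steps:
I(u) = -5 + u/(2*(5 + u)) (I(u) = -5 + ((u + u)/(u + 5))/4 = -5 + ((2*u)/(5 + u))/4 = -5 + (2*u/(5 + u))/4 = -5 + u/(2*(5 + u)))
T(a, B) = -241178/13 - 1127*B/13 (T(a, B) = (214 + B)*(-82 + (-50 - 9*8)/(2*(5 + 8))) = (214 + B)*(-82 + (1/2)*(-50 - 72)/13) = (214 + B)*(-82 + (1/2)*(1/13)*(-122)) = (214 + B)*(-82 - 61/13) = (214 + B)*(-1127/13) = -241178/13 - 1127*B/13)
1/(sqrt(T(438, 599) - 254580)) = 1/(sqrt((-241178/13 - 1127/13*599) - 254580)) = 1/(sqrt((-241178/13 - 675073/13) - 254580)) = 1/(sqrt(-916251/13 - 254580)) = 1/(sqrt(-4225791/13)) = 1/(I*sqrt(54935283)/13) = -I*sqrt(54935283)/4225791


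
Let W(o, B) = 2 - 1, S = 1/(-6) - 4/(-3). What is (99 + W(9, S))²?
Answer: 10000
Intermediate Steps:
S = 7/6 (S = 1*(-⅙) - 4*(-⅓) = -⅙ + 4/3 = 7/6 ≈ 1.1667)
W(o, B) = 1
(99 + W(9, S))² = (99 + 1)² = 100² = 10000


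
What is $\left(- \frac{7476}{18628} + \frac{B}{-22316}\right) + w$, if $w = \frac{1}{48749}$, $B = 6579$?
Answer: $- \frac{3526740318631}{5066269659388} \approx -0.69612$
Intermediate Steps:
$w = \frac{1}{48749} \approx 2.0513 \cdot 10^{-5}$
$\left(- \frac{7476}{18628} + \frac{B}{-22316}\right) + w = \left(- \frac{7476}{18628} + \frac{6579}{-22316}\right) + \frac{1}{48749} = \left(\left(-7476\right) \frac{1}{18628} + 6579 \left(- \frac{1}{22316}\right)\right) + \frac{1}{48749} = \left(- \frac{1869}{4657} - \frac{6579}{22316}\right) + \frac{1}{48749} = - \frac{72347007}{103925612} + \frac{1}{48749} = - \frac{3526740318631}{5066269659388}$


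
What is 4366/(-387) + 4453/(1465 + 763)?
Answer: -8004137/862236 ≈ -9.2830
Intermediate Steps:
4366/(-387) + 4453/(1465 + 763) = 4366*(-1/387) + 4453/2228 = -4366/387 + 4453*(1/2228) = -4366/387 + 4453/2228 = -8004137/862236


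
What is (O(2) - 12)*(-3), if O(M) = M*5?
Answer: 6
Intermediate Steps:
O(M) = 5*M
(O(2) - 12)*(-3) = (5*2 - 12)*(-3) = (10 - 12)*(-3) = -2*(-3) = 6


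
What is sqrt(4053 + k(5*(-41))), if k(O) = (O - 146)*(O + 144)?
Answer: 2*sqrt(6366) ≈ 159.57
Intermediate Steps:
k(O) = (-146 + O)*(144 + O)
sqrt(4053 + k(5*(-41))) = sqrt(4053 + (-21024 + (5*(-41))**2 - 10*(-41))) = sqrt(4053 + (-21024 + (-205)**2 - 2*(-205))) = sqrt(4053 + (-21024 + 42025 + 410)) = sqrt(4053 + 21411) = sqrt(25464) = 2*sqrt(6366)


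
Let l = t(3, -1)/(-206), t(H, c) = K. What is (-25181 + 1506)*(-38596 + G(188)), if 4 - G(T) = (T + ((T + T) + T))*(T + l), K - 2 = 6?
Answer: 438785252800/103 ≈ 4.2601e+9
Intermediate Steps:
K = 8 (K = 2 + 6 = 8)
t(H, c) = 8
l = -4/103 (l = 8/(-206) = 8*(-1/206) = -4/103 ≈ -0.038835)
G(T) = 4 - 4*T*(-4/103 + T) (G(T) = 4 - (T + ((T + T) + T))*(T - 4/103) = 4 - (T + (2*T + T))*(-4/103 + T) = 4 - (T + 3*T)*(-4/103 + T) = 4 - 4*T*(-4/103 + T))
(-25181 + 1506)*(-38596 + G(188)) = (-25181 + 1506)*(-38596 + (4 - 4*188**2 + (16/103)*188)) = -23675*(-38596 + (4 - 4*35344 + 3008/103)) = -23675*(-38596 + (4 - 141376 + 3008/103)) = -23675*(-38596 - 14558308/103) = -23675*(-18533696/103) = 438785252800/103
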